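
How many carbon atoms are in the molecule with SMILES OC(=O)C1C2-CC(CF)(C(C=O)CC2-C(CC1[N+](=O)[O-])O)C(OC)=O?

15

The symbol for carbon appears 15 times in the SMILES.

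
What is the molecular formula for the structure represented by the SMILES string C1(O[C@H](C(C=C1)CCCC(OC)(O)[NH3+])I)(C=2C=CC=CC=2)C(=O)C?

C18H25INO4+

Heavy atoms from the SMILES: 18 C, 1 I, 1 N, 4 O.
Implicit hydrogens by atom environment:
  5 × C (aromatic): 1 H each → 5
  4 × C: 1 H each → 4
  3 × C: 2 H each → 6
  3 × C: no H
  3 × O: no H
  2 × C: 3 H each → 6
  1 × C (aromatic): no H
  1 × I: no H
  1 × N (charge +1): 3 H
  1 × O: 1 H
  Total hydrogens = 25.
Net charge +1.
Molecular formula: C18H25INO4+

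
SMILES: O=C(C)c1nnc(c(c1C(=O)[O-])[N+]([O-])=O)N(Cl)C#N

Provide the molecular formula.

C8H3ClN5O5-

Heavy atoms from the SMILES: 8 C, 1 Cl, 5 N, 5 O.
Implicit hydrogens by atom environment:
  4 × C (aromatic): no H
  3 × C: no H
  3 × O: no H
  2 × N (aromatic): no H
  2 × N: no H
  2 × O (charge -1): no H
  1 × C: 3 H
  1 × Cl: no H
  1 × N (charge +1): no H
  Total hydrogens = 3.
Net charge -1.
Molecular formula: C8H3ClN5O5-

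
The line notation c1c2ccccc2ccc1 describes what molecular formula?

C10H8

Heavy atoms from the SMILES: 10 C.
Implicit hydrogens by atom environment:
  8 × C (aromatic): 1 H each → 8
  2 × C (aromatic): no H
  Total hydrogens = 8.
Molecular formula: C10H8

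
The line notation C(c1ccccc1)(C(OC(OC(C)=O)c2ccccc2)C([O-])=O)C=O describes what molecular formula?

Heavy atoms from the SMILES: 19 C, 6 O.
Implicit hydrogens by atom environment:
  10 × C (aromatic): 1 H each → 10
  5 × O: no H
  4 × C: 1 H each → 4
  2 × C: no H
  2 × C (aromatic): no H
  1 × C: 3 H
  1 × O (charge -1): no H
  Total hydrogens = 17.
Net charge -1.
Molecular formula: C19H17O6-

C19H17O6-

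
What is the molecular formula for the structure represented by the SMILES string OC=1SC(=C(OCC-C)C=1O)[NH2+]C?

Heavy atoms from the SMILES: 8 C, 1 N, 3 O, 1 S.
Implicit hydrogens by atom environment:
  4 × C (aromatic): no H
  2 × C: 3 H each → 6
  2 × C: 2 H each → 4
  2 × O: 1 H each → 2
  1 × N (charge +1): 2 H
  1 × O: no H
  1 × S (aromatic): no H
  Total hydrogens = 14.
Net charge +1.
Molecular formula: C8H14NO3S+

C8H14NO3S+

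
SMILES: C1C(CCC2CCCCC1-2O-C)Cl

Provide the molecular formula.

C11H19ClO

Heavy atoms from the SMILES: 11 C, 1 Cl, 1 O.
Implicit hydrogens by atom environment:
  7 × C: 2 H each → 14
  2 × C: 1 H each → 2
  1 × C: 3 H
  1 × C: no H
  1 × Cl: no H
  1 × O: no H
  Total hydrogens = 19.
Molecular formula: C11H19ClO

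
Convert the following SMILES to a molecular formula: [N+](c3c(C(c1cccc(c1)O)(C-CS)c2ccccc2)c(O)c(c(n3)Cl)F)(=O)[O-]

C20H16ClFN2O4S

Heavy atoms from the SMILES: 20 C, 1 Cl, 1 F, 2 N, 4 O, 1 S.
Implicit hydrogens by atom environment:
  9 × C (aromatic): 1 H each → 9
  8 × C (aromatic): no H
  2 × C: 2 H each → 4
  2 × O: 1 H each → 2
  1 × C: no H
  1 × Cl: no H
  1 × F: no H
  1 × N (aromatic): no H
  1 × N (charge +1): no H
  1 × O: no H
  1 × O (charge -1): no H
  1 × S: 1 H
  Total hydrogens = 16.
Molecular formula: C20H16ClFN2O4S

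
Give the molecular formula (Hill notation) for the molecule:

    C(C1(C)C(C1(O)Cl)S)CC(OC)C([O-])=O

C9H14ClO4S-

Heavy atoms from the SMILES: 9 C, 1 Cl, 4 O, 1 S.
Implicit hydrogens by atom environment:
  3 × C: no H
  2 × C: 3 H each → 6
  2 × C: 2 H each → 4
  2 × C: 1 H each → 2
  2 × O: no H
  1 × Cl: no H
  1 × O: 1 H
  1 × O (charge -1): no H
  1 × S: 1 H
  Total hydrogens = 14.
Net charge -1.
Molecular formula: C9H14ClO4S-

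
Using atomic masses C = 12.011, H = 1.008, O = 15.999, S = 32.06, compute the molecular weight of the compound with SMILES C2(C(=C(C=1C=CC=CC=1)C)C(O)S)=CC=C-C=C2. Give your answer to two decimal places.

Molecular formula: C16H16OS.
M = 16×12.011 + 16×1.008 + 1×15.999 + 1×32.06 = 256.36 g/mol.

256.36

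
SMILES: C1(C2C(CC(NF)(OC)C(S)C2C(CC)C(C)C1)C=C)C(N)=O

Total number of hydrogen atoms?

29

Hydrogens are implicit in SMILES; fill each atom to its normal valence:
  8 × C: 1 H each → 8
  4 × C: 2 H each → 8
  3 × C: 3 H each → 9
  2 × C: no H
  2 × O: no H
  1 × F: no H
  1 × N: 2 H
  1 × N: 1 H
  1 × S: 1 H
  Total hydrogens = 29.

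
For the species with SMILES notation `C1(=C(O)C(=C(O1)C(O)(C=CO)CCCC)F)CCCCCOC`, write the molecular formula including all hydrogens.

Heavy atoms from the SMILES: 17 C, 1 F, 5 O.
Implicit hydrogens by atom environment:
  8 × C: 2 H each → 16
  4 × C (aromatic): no H
  3 × O: 1 H each → 3
  2 × C: 3 H each → 6
  2 × C: 1 H each → 2
  1 × C: no H
  1 × F: no H
  1 × O (aromatic): no H
  1 × O: no H
  Total hydrogens = 27.
Molecular formula: C17H27FO5

C17H27FO5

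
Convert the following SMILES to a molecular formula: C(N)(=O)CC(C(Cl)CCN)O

C6H13ClN2O2

Heavy atoms from the SMILES: 6 C, 1 Cl, 2 N, 2 O.
Implicit hydrogens by atom environment:
  3 × C: 2 H each → 6
  2 × C: 1 H each → 2
  2 × N: 2 H each → 4
  1 × C: no H
  1 × Cl: no H
  1 × O: 1 H
  1 × O: no H
  Total hydrogens = 13.
Molecular formula: C6H13ClN2O2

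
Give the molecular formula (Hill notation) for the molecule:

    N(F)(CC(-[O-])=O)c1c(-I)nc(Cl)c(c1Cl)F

Heavy atoms from the SMILES: 7 C, 2 Cl, 2 F, 1 I, 2 N, 2 O.
Implicit hydrogens by atom environment:
  5 × C (aromatic): no H
  2 × Cl: no H
  2 × F: no H
  1 × C: 2 H
  1 × C: no H
  1 × I: no H
  1 × N (aromatic): no H
  1 × N: no H
  1 × O: no H
  1 × O (charge -1): no H
  Total hydrogens = 2.
Net charge -1.
Molecular formula: C7H2Cl2F2IN2O2-

C7H2Cl2F2IN2O2-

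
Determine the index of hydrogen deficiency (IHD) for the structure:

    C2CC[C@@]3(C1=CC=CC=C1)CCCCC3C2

6

Molecular formula from the SMILES: C16H22.
DoU = (2C + 2 + N − H − X)/2 = (2·16 + 2 + 0 − 22 − 0)/2 = 12/2 = 6.
(Structurally: 3 ring(s) + 3 π bond(s) = 6.)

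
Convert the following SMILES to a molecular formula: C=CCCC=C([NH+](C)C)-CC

C10H20N+

Heavy atoms from the SMILES: 10 C, 1 N.
Implicit hydrogens by atom environment:
  4 × C: 2 H each → 8
  3 × C: 3 H each → 9
  2 × C: 1 H each → 2
  1 × C: no H
  1 × N (charge +1): 1 H
  Total hydrogens = 20.
Net charge +1.
Molecular formula: C10H20N+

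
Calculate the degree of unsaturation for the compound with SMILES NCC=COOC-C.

1

Molecular formula from the SMILES: C5H11NO2.
DoU = (2C + 2 + N − H − X)/2 = (2·5 + 2 + 1 − 11 − 0)/2 = 2/2 = 1.
(Structurally: 0 ring(s) + 1 π bond(s) = 1.)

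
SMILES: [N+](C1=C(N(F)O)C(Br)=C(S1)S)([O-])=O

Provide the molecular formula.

C4H2BrFN2O3S2

Heavy atoms from the SMILES: 1 Br, 4 C, 1 F, 2 N, 3 O, 2 S.
Implicit hydrogens by atom environment:
  4 × C (aromatic): no H
  1 × Br: no H
  1 × F: no H
  1 × N (charge +1): no H
  1 × N: no H
  1 × O: 1 H
  1 × O: no H
  1 × O (charge -1): no H
  1 × S: 1 H
  1 × S (aromatic): no H
  Total hydrogens = 2.
Molecular formula: C4H2BrFN2O3S2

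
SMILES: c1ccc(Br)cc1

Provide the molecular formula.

Heavy atoms from the SMILES: 1 Br, 6 C.
Implicit hydrogens by atom environment:
  5 × C (aromatic): 1 H each → 5
  1 × Br: no H
  1 × C (aromatic): no H
  Total hydrogens = 5.
Molecular formula: C6H5Br

C6H5Br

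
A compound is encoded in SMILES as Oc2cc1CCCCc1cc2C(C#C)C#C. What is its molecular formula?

C15H14O

Heavy atoms from the SMILES: 15 C, 1 O.
Implicit hydrogens by atom environment:
  4 × C: 2 H each → 8
  4 × C (aromatic): no H
  3 × C: 1 H each → 3
  2 × C (aromatic): 1 H each → 2
  2 × C: no H
  1 × O: 1 H
  Total hydrogens = 14.
Molecular formula: C15H14O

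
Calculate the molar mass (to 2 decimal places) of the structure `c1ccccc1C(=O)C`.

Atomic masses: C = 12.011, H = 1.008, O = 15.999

Molecular formula: C8H8O.
M = 8×12.011 + 8×1.008 + 1×15.999 = 120.15 g/mol.

120.15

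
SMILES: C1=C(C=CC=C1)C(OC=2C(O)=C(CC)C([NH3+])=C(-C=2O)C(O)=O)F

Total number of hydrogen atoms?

17

Hydrogens are implicit in SMILES; fill each atom to its normal valence:
  7 × C (aromatic): no H
  5 × C (aromatic): 1 H each → 5
  3 × O: 1 H each → 3
  2 × O: no H
  1 × C: 3 H
  1 × C: 2 H
  1 × C: 1 H
  1 × C: no H
  1 × F: no H
  1 × N (charge +1): 3 H
  Total hydrogens = 17.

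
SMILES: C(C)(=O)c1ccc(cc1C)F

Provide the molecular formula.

C9H9FO

Heavy atoms from the SMILES: 9 C, 1 F, 1 O.
Implicit hydrogens by atom environment:
  3 × C (aromatic): 1 H each → 3
  3 × C (aromatic): no H
  2 × C: 3 H each → 6
  1 × C: no H
  1 × F: no H
  1 × O: no H
  Total hydrogens = 9.
Molecular formula: C9H9FO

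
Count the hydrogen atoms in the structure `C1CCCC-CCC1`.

16

Hydrogens are implicit in SMILES; fill each atom to its normal valence:
  8 × C: 2 H each → 16
  Total hydrogens = 16.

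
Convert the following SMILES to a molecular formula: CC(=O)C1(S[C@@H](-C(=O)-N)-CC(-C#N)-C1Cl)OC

C10H13ClN2O3S

Heavy atoms from the SMILES: 10 C, 1 Cl, 2 N, 3 O, 1 S.
Implicit hydrogens by atom environment:
  4 × C: no H
  3 × C: 1 H each → 3
  3 × O: no H
  2 × C: 3 H each → 6
  1 × C: 2 H
  1 × Cl: no H
  1 × N: 2 H
  1 × N: no H
  1 × S: no H
  Total hydrogens = 13.
Molecular formula: C10H13ClN2O3S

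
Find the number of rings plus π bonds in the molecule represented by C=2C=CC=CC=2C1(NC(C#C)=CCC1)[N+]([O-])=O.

9

Molecular formula from the SMILES: C13H12N2O2.
DoU = (2C + 2 + N − H − X)/2 = (2·13 + 2 + 2 − 12 − 0)/2 = 18/2 = 9.
(Structurally: 2 ring(s) + 7 π bond(s) = 9.)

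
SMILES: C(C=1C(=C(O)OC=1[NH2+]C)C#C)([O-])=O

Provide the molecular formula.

C8H7NO4

Heavy atoms from the SMILES: 8 C, 1 N, 4 O.
Implicit hydrogens by atom environment:
  4 × C (aromatic): no H
  2 × C: no H
  1 × C: 3 H
  1 × C: 1 H
  1 × N (charge +1): 2 H
  1 × O: 1 H
  1 × O (aromatic): no H
  1 × O: no H
  1 × O (charge -1): no H
  Total hydrogens = 7.
Molecular formula: C8H7NO4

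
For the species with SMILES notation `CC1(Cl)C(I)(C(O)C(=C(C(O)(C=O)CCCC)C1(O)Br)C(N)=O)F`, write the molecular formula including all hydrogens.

C14H19BrClFINO5

Heavy atoms from the SMILES: 1 Br, 14 C, 1 Cl, 1 F, 1 I, 1 N, 5 O.
Implicit hydrogens by atom environment:
  7 × C: no H
  3 × C: 2 H each → 6
  3 × O: 1 H each → 3
  2 × C: 3 H each → 6
  2 × C: 1 H each → 2
  2 × O: no H
  1 × Br: no H
  1 × Cl: no H
  1 × F: no H
  1 × I: no H
  1 × N: 2 H
  Total hydrogens = 19.
Molecular formula: C14H19BrClFINO5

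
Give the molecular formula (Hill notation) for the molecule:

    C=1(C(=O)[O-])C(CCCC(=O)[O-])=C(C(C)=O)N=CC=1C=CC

Heavy atoms from the SMILES: 15 C, 1 N, 5 O.
Implicit hydrogens by atom environment:
  4 × C (aromatic): no H
  3 × C: 2 H each → 6
  3 × C: no H
  3 × O: no H
  2 × C: 3 H each → 6
  2 × C: 1 H each → 2
  2 × O (charge -1): no H
  1 × C (aromatic): 1 H
  1 × N (aromatic): no H
  Total hydrogens = 15.
Net charge -2.
Molecular formula: [C15H15NO5]2-

[C15H15NO5]2-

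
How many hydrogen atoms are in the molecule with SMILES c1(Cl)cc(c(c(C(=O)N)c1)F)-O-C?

Hydrogens are implicit in SMILES; fill each atom to its normal valence:
  4 × C (aromatic): no H
  2 × C (aromatic): 1 H each → 2
  2 × O: no H
  1 × C: 3 H
  1 × C: no H
  1 × Cl: no H
  1 × F: no H
  1 × N: 2 H
  Total hydrogens = 7.

7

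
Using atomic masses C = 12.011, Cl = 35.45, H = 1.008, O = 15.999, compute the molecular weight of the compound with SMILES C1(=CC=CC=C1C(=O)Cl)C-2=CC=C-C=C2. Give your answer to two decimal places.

Molecular formula: C13H9ClO.
M = 13×12.011 + 1×35.45 + 9×1.008 + 1×15.999 = 216.66 g/mol.

216.66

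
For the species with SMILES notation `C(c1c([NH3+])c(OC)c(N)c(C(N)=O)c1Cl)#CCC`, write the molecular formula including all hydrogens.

C12H15ClN3O2+

Heavy atoms from the SMILES: 12 C, 1 Cl, 3 N, 2 O.
Implicit hydrogens by atom environment:
  6 × C (aromatic): no H
  3 × C: no H
  2 × C: 3 H each → 6
  2 × N: 2 H each → 4
  2 × O: no H
  1 × C: 2 H
  1 × Cl: no H
  1 × N (charge +1): 3 H
  Total hydrogens = 15.
Net charge +1.
Molecular formula: C12H15ClN3O2+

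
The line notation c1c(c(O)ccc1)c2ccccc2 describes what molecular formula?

Heavy atoms from the SMILES: 12 C, 1 O.
Implicit hydrogens by atom environment:
  9 × C (aromatic): 1 H each → 9
  3 × C (aromatic): no H
  1 × O: 1 H
  Total hydrogens = 10.
Molecular formula: C12H10O

C12H10O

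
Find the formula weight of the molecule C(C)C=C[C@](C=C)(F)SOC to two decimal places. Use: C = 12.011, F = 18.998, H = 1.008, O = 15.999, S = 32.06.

Molecular formula: C8H13FOS.
M = 8×12.011 + 1×18.998 + 13×1.008 + 1×15.999 + 1×32.06 = 176.25 g/mol.

176.25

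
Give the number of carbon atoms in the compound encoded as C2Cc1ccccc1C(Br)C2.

The symbol for carbon appears 10 times in the SMILES. Lowercase c denotes aromatic carbon and counts toward C.

10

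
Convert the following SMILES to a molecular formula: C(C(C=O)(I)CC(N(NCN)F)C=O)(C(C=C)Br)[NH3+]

Heavy atoms from the SMILES: 1 Br, 10 C, 1 F, 1 I, 4 N, 2 O.
Implicit hydrogens by atom environment:
  6 × C: 1 H each → 6
  3 × C: 2 H each → 6
  2 × O: no H
  1 × Br: no H
  1 × C: no H
  1 × F: no H
  1 × I: no H
  1 × N (charge +1): 3 H
  1 × N: 2 H
  1 × N: 1 H
  1 × N: no H
  Total hydrogens = 18.
Net charge +1.
Molecular formula: C10H18BrFIN4O2+

C10H18BrFIN4O2+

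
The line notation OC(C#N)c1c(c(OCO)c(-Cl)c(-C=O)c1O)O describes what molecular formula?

C10H8ClNO6

Heavy atoms from the SMILES: 10 C, 1 Cl, 1 N, 6 O.
Implicit hydrogens by atom environment:
  6 × C (aromatic): no H
  4 × O: 1 H each → 4
  2 × C: 1 H each → 2
  2 × O: no H
  1 × C: 2 H
  1 × C: no H
  1 × Cl: no H
  1 × N: no H
  Total hydrogens = 8.
Molecular formula: C10H8ClNO6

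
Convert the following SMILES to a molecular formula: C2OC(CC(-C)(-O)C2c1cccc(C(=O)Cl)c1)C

Heavy atoms from the SMILES: 14 C, 1 Cl, 3 O.
Implicit hydrogens by atom environment:
  4 × C (aromatic): 1 H each → 4
  2 × C: 3 H each → 6
  2 × C: 2 H each → 4
  2 × C: 1 H each → 2
  2 × C: no H
  2 × C (aromatic): no H
  2 × O: no H
  1 × Cl: no H
  1 × O: 1 H
  Total hydrogens = 17.
Molecular formula: C14H17ClO3

C14H17ClO3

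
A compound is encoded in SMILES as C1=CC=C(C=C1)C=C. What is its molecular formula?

Heavy atoms from the SMILES: 8 C.
Implicit hydrogens by atom environment:
  5 × C (aromatic): 1 H each → 5
  1 × C: 2 H
  1 × C: 1 H
  1 × C (aromatic): no H
  Total hydrogens = 8.
Molecular formula: C8H8

C8H8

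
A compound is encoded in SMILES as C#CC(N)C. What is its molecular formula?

C4H7N

Heavy atoms from the SMILES: 4 C, 1 N.
Implicit hydrogens by atom environment:
  2 × C: 1 H each → 2
  1 × C: 3 H
  1 × C: no H
  1 × N: 2 H
  Total hydrogens = 7.
Molecular formula: C4H7N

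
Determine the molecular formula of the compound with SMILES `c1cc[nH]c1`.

C4H5N

Heavy atoms from the SMILES: 4 C, 1 N.
Implicit hydrogens by atom environment:
  4 × C (aromatic): 1 H each → 4
  1 × N (aromatic): 1 H
  Total hydrogens = 5.
Molecular formula: C4H5N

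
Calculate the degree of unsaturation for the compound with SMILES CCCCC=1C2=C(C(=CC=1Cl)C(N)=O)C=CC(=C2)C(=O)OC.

9

Molecular formula from the SMILES: C17H18ClNO3.
DoU = (2C + 2 + N − H − X)/2 = (2·17 + 2 + 1 − 18 − 1)/2 = 18/2 = 9.
(Structurally: 2 ring(s) + 7 π bond(s) = 9.)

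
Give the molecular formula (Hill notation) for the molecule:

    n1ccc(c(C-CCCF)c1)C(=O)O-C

Heavy atoms from the SMILES: 11 C, 1 F, 1 N, 2 O.
Implicit hydrogens by atom environment:
  4 × C: 2 H each → 8
  3 × C (aromatic): 1 H each → 3
  2 × C (aromatic): no H
  2 × O: no H
  1 × C: 3 H
  1 × C: no H
  1 × F: no H
  1 × N (aromatic): no H
  Total hydrogens = 14.
Molecular formula: C11H14FNO2

C11H14FNO2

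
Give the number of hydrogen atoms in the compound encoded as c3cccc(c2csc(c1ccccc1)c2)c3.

Hydrogens are implicit in SMILES; fill each atom to its normal valence:
  12 × C (aromatic): 1 H each → 12
  4 × C (aromatic): no H
  1 × S (aromatic): no H
  Total hydrogens = 12.

12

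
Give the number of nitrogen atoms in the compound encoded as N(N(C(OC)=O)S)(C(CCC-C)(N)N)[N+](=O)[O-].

The symbol for nitrogen appears 5 times in the SMILES.

5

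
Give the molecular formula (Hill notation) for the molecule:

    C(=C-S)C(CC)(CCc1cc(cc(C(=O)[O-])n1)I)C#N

Heavy atoms from the SMILES: 14 C, 1 I, 2 N, 2 O, 1 S.
Implicit hydrogens by atom environment:
  3 × C: 2 H each → 6
  3 × C (aromatic): no H
  3 × C: no H
  2 × C (aromatic): 1 H each → 2
  2 × C: 1 H each → 2
  1 × C: 3 H
  1 × I: no H
  1 × N (aromatic): no H
  1 × N: no H
  1 × O: no H
  1 × O (charge -1): no H
  1 × S: 1 H
  Total hydrogens = 14.
Net charge -1.
Molecular formula: C14H14IN2O2S-

C14H14IN2O2S-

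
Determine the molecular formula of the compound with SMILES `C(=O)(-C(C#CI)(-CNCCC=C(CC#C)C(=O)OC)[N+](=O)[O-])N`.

C14H16IN3O5

Heavy atoms from the SMILES: 14 C, 1 I, 3 N, 5 O.
Implicit hydrogens by atom environment:
  7 × C: no H
  4 × C: 2 H each → 8
  4 × O: no H
  2 × C: 1 H each → 2
  1 × C: 3 H
  1 × I: no H
  1 × N: 2 H
  1 × N: 1 H
  1 × N (charge +1): no H
  1 × O (charge -1): no H
  Total hydrogens = 16.
Molecular formula: C14H16IN3O5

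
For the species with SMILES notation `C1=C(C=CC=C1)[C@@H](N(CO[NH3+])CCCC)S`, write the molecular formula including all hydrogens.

C12H21N2OS+

Heavy atoms from the SMILES: 12 C, 2 N, 1 O, 1 S.
Implicit hydrogens by atom environment:
  5 × C (aromatic): 1 H each → 5
  4 × C: 2 H each → 8
  1 × C: 3 H
  1 × C: 1 H
  1 × C (aromatic): no H
  1 × N (charge +1): 3 H
  1 × N: no H
  1 × O: no H
  1 × S: 1 H
  Total hydrogens = 21.
Net charge +1.
Molecular formula: C12H21N2OS+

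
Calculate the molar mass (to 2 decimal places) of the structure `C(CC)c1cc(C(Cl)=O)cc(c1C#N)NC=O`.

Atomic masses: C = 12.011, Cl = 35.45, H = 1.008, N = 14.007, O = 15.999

Molecular formula: C12H11ClN2O2.
M = 12×12.011 + 1×35.45 + 11×1.008 + 2×14.007 + 2×15.999 = 250.68 g/mol.

250.68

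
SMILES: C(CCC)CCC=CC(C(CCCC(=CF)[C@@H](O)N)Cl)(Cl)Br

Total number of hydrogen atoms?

27

Hydrogens are implicit in SMILES; fill each atom to its normal valence:
  8 × C: 2 H each → 16
  5 × C: 1 H each → 5
  2 × C: no H
  2 × Cl: no H
  1 × Br: no H
  1 × C: 3 H
  1 × F: no H
  1 × N: 2 H
  1 × O: 1 H
  Total hydrogens = 27.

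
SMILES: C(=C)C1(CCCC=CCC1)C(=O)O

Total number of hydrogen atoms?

Hydrogens are implicit in SMILES; fill each atom to its normal valence:
  6 × C: 2 H each → 12
  3 × C: 1 H each → 3
  2 × C: no H
  1 × O: 1 H
  1 × O: no H
  Total hydrogens = 16.

16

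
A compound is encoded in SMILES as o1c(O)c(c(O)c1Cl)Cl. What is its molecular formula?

C4H2Cl2O3

Heavy atoms from the SMILES: 4 C, 2 Cl, 3 O.
Implicit hydrogens by atom environment:
  4 × C (aromatic): no H
  2 × Cl: no H
  2 × O: 1 H each → 2
  1 × O (aromatic): no H
  Total hydrogens = 2.
Molecular formula: C4H2Cl2O3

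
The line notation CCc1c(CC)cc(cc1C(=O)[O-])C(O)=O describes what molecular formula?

C12H13O4-

Heavy atoms from the SMILES: 12 C, 4 O.
Implicit hydrogens by atom environment:
  4 × C (aromatic): no H
  2 × C: 3 H each → 6
  2 × C: 2 H each → 4
  2 × C (aromatic): 1 H each → 2
  2 × C: no H
  2 × O: no H
  1 × O: 1 H
  1 × O (charge -1): no H
  Total hydrogens = 13.
Net charge -1.
Molecular formula: C12H13O4-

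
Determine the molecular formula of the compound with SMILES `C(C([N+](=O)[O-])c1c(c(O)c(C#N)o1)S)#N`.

C7H3N3O4S

Heavy atoms from the SMILES: 7 C, 3 N, 4 O, 1 S.
Implicit hydrogens by atom environment:
  4 × C (aromatic): no H
  2 × C: no H
  2 × N: no H
  1 × C: 1 H
  1 × N (charge +1): no H
  1 × O: 1 H
  1 × O (aromatic): no H
  1 × O: no H
  1 × O (charge -1): no H
  1 × S: 1 H
  Total hydrogens = 3.
Molecular formula: C7H3N3O4S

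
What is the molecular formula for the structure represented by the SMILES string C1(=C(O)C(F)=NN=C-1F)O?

C4H2F2N2O2

Heavy atoms from the SMILES: 4 C, 2 F, 2 N, 2 O.
Implicit hydrogens by atom environment:
  4 × C (aromatic): no H
  2 × F: no H
  2 × N (aromatic): no H
  2 × O: 1 H each → 2
  Total hydrogens = 2.
Molecular formula: C4H2F2N2O2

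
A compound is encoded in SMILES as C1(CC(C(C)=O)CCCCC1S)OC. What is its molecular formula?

C11H20O2S

Heavy atoms from the SMILES: 11 C, 2 O, 1 S.
Implicit hydrogens by atom environment:
  5 × C: 2 H each → 10
  3 × C: 1 H each → 3
  2 × C: 3 H each → 6
  2 × O: no H
  1 × C: no H
  1 × S: 1 H
  Total hydrogens = 20.
Molecular formula: C11H20O2S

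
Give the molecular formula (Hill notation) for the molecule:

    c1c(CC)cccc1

C8H10

Heavy atoms from the SMILES: 8 C.
Implicit hydrogens by atom environment:
  5 × C (aromatic): 1 H each → 5
  1 × C: 3 H
  1 × C: 2 H
  1 × C (aromatic): no H
  Total hydrogens = 10.
Molecular formula: C8H10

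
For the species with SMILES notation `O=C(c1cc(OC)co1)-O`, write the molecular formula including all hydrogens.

C6H6O4

Heavy atoms from the SMILES: 6 C, 4 O.
Implicit hydrogens by atom environment:
  2 × C (aromatic): 1 H each → 2
  2 × C (aromatic): no H
  2 × O: no H
  1 × C: 3 H
  1 × C: no H
  1 × O: 1 H
  1 × O (aromatic): no H
  Total hydrogens = 6.
Molecular formula: C6H6O4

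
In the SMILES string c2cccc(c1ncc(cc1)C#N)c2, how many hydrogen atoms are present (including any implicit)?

Hydrogens are implicit in SMILES; fill each atom to its normal valence:
  8 × C (aromatic): 1 H each → 8
  3 × C (aromatic): no H
  1 × C: no H
  1 × N (aromatic): no H
  1 × N: no H
  Total hydrogens = 8.

8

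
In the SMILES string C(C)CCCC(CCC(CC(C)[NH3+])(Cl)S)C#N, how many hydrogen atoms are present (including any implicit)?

Hydrogens are implicit in SMILES; fill each atom to its normal valence:
  7 × C: 2 H each → 14
  2 × C: 3 H each → 6
  2 × C: 1 H each → 2
  2 × C: no H
  1 × Cl: no H
  1 × N (charge +1): 3 H
  1 × N: no H
  1 × S: 1 H
  Total hydrogens = 26.

26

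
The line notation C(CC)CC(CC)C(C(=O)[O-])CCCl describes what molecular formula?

Heavy atoms from the SMILES: 11 C, 1 Cl, 2 O.
Implicit hydrogens by atom environment:
  6 × C: 2 H each → 12
  2 × C: 3 H each → 6
  2 × C: 1 H each → 2
  1 × C: no H
  1 × Cl: no H
  1 × O: no H
  1 × O (charge -1): no H
  Total hydrogens = 20.
Net charge -1.
Molecular formula: C11H20ClO2-

C11H20ClO2-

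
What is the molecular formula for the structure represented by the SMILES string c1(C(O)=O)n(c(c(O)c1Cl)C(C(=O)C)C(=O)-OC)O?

Heavy atoms from the SMILES: 10 C, 1 Cl, 1 N, 7 O.
Implicit hydrogens by atom environment:
  4 × C (aromatic): no H
  4 × O: no H
  3 × C: no H
  3 × O: 1 H each → 3
  2 × C: 3 H each → 6
  1 × C: 1 H
  1 × Cl: no H
  1 × N (aromatic): no H
  Total hydrogens = 10.
Molecular formula: C10H10ClNO7

C10H10ClNO7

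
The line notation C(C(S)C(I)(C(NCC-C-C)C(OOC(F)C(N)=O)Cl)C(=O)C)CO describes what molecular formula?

C14H25ClFIN2O5S

Heavy atoms from the SMILES: 14 C, 1 Cl, 1 F, 1 I, 2 N, 5 O, 1 S.
Implicit hydrogens by atom environment:
  5 × C: 2 H each → 10
  4 × C: 1 H each → 4
  4 × O: no H
  3 × C: no H
  2 × C: 3 H each → 6
  1 × Cl: no H
  1 × F: no H
  1 × I: no H
  1 × N: 2 H
  1 × N: 1 H
  1 × O: 1 H
  1 × S: 1 H
  Total hydrogens = 25.
Molecular formula: C14H25ClFIN2O5S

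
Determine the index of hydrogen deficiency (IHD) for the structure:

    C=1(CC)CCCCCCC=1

Molecular formula from the SMILES: C10H18.
DoU = (2C + 2 + N − H − X)/2 = (2·10 + 2 + 0 − 18 − 0)/2 = 4/2 = 2.
(Structurally: 1 ring(s) + 1 π bond(s) = 2.)

2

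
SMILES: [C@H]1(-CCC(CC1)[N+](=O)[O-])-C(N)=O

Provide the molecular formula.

C7H12N2O3

Heavy atoms from the SMILES: 7 C, 2 N, 3 O.
Implicit hydrogens by atom environment:
  4 × C: 2 H each → 8
  2 × C: 1 H each → 2
  2 × O: no H
  1 × C: no H
  1 × N: 2 H
  1 × N (charge +1): no H
  1 × O (charge -1): no H
  Total hydrogens = 12.
Molecular formula: C7H12N2O3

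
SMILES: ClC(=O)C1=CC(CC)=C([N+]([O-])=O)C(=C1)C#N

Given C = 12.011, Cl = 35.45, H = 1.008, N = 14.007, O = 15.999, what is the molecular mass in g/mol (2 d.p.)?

238.63

Molecular formula: C10H7ClN2O3.
M = 10×12.011 + 1×35.45 + 7×1.008 + 2×14.007 + 3×15.999 = 238.63 g/mol.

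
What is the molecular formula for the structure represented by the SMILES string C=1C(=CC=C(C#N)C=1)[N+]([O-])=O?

C7H4N2O2

Heavy atoms from the SMILES: 7 C, 2 N, 2 O.
Implicit hydrogens by atom environment:
  4 × C (aromatic): 1 H each → 4
  2 × C (aromatic): no H
  1 × C: no H
  1 × N (charge +1): no H
  1 × N: no H
  1 × O: no H
  1 × O (charge -1): no H
  Total hydrogens = 4.
Molecular formula: C7H4N2O2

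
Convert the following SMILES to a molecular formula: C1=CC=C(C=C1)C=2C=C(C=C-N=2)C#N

C12H8N2

Heavy atoms from the SMILES: 12 C, 2 N.
Implicit hydrogens by atom environment:
  8 × C (aromatic): 1 H each → 8
  3 × C (aromatic): no H
  1 × C: no H
  1 × N (aromatic): no H
  1 × N: no H
  Total hydrogens = 8.
Molecular formula: C12H8N2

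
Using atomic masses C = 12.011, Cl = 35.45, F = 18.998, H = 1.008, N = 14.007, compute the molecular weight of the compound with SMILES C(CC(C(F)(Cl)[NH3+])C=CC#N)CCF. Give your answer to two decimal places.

223.67

Molecular formula: C9H14ClF2N2+.
M = 9×12.011 + 1×35.45 + 2×18.998 + 14×1.008 + 2×14.007 = 223.67 g/mol.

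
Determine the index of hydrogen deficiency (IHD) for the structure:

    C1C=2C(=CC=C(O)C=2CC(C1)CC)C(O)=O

6

Molecular formula from the SMILES: C13H16O3.
DoU = (2C + 2 + N − H − X)/2 = (2·13 + 2 + 0 − 16 − 0)/2 = 12/2 = 6.
(Structurally: 2 ring(s) + 4 π bond(s) = 6.)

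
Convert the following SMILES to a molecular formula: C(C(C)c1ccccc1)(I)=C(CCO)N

Heavy atoms from the SMILES: 12 C, 1 I, 1 N, 1 O.
Implicit hydrogens by atom environment:
  5 × C (aromatic): 1 H each → 5
  2 × C: 2 H each → 4
  2 × C: no H
  1 × C: 3 H
  1 × C: 1 H
  1 × C (aromatic): no H
  1 × I: no H
  1 × N: 2 H
  1 × O: 1 H
  Total hydrogens = 16.
Molecular formula: C12H16INO

C12H16INO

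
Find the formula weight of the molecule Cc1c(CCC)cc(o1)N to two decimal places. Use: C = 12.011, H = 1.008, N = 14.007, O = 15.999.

Molecular formula: C8H13NO.
M = 8×12.011 + 13×1.008 + 1×14.007 + 1×15.999 = 139.20 g/mol.

139.20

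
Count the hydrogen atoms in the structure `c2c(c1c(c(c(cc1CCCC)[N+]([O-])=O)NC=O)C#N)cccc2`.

17

Hydrogens are implicit in SMILES; fill each atom to its normal valence:
  6 × C (aromatic): 1 H each → 6
  6 × C (aromatic): no H
  3 × C: 2 H each → 6
  2 × O: no H
  1 × C: 3 H
  1 × C: 1 H
  1 × C: no H
  1 × N: 1 H
  1 × N: no H
  1 × N (charge +1): no H
  1 × O (charge -1): no H
  Total hydrogens = 17.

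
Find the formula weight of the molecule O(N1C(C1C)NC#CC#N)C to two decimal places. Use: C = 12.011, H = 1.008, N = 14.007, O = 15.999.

151.17

Molecular formula: C7H9N3O.
M = 7×12.011 + 9×1.008 + 3×14.007 + 1×15.999 = 151.17 g/mol.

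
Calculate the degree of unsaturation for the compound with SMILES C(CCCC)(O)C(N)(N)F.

0

Molecular formula from the SMILES: C6H15FN2O.
DoU = (2C + 2 + N − H − X)/2 = (2·6 + 2 + 2 − 15 − 1)/2 = 0/2 = 0.
(Structurally: 0 ring(s) + 0 π bond(s) = 0.)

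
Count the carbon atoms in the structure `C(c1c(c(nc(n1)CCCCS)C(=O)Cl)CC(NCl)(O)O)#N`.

The symbol for carbon appears 12 times in the SMILES. Lowercase c denotes aromatic carbon and counts toward C.

12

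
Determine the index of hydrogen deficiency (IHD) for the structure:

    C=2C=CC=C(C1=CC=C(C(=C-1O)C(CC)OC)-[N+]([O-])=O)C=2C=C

10

Molecular formula from the SMILES: C18H19NO4.
DoU = (2C + 2 + N − H − X)/2 = (2·18 + 2 + 1 − 19 − 0)/2 = 20/2 = 10.
(Structurally: 2 ring(s) + 8 π bond(s) = 10.)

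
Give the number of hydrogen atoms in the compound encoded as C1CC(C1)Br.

Hydrogens are implicit in SMILES; fill each atom to its normal valence:
  3 × C: 2 H each → 6
  1 × Br: no H
  1 × C: 1 H
  Total hydrogens = 7.

7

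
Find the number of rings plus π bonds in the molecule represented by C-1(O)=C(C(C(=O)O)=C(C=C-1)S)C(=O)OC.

Molecular formula from the SMILES: C9H8O5S.
DoU = (2C + 2 + N − H − X)/2 = (2·9 + 2 + 0 − 8 − 0)/2 = 12/2 = 6.
(Structurally: 1 ring(s) + 5 π bond(s) = 6.)

6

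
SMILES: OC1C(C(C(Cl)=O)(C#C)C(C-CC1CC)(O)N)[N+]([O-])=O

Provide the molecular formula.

Heavy atoms from the SMILES: 12 C, 1 Cl, 2 N, 5 O.
Implicit hydrogens by atom environment:
  4 × C: 1 H each → 4
  4 × C: no H
  3 × C: 2 H each → 6
  2 × O: 1 H each → 2
  2 × O: no H
  1 × C: 3 H
  1 × Cl: no H
  1 × N: 2 H
  1 × N (charge +1): no H
  1 × O (charge -1): no H
  Total hydrogens = 17.
Molecular formula: C12H17ClN2O5

C12H17ClN2O5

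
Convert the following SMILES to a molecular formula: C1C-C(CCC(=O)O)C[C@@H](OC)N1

C9H17NO3

Heavy atoms from the SMILES: 9 C, 1 N, 3 O.
Implicit hydrogens by atom environment:
  5 × C: 2 H each → 10
  2 × C: 1 H each → 2
  2 × O: no H
  1 × C: 3 H
  1 × C: no H
  1 × N: 1 H
  1 × O: 1 H
  Total hydrogens = 17.
Molecular formula: C9H17NO3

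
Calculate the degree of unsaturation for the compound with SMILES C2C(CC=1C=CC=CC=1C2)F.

5

Molecular formula from the SMILES: C10H11F.
DoU = (2C + 2 + N − H − X)/2 = (2·10 + 2 + 0 − 11 − 1)/2 = 10/2 = 5.
(Structurally: 2 ring(s) + 3 π bond(s) = 5.)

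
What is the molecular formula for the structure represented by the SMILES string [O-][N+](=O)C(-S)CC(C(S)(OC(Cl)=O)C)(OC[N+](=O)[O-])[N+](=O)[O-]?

Heavy atoms from the SMILES: 7 C, 1 Cl, 3 N, 9 O, 2 S.
Implicit hydrogens by atom environment:
  6 × O: no H
  3 × C: no H
  3 × N (charge +1): no H
  3 × O (charge -1): no H
  2 × C: 2 H each → 4
  2 × S: 1 H each → 2
  1 × C: 3 H
  1 × C: 1 H
  1 × Cl: no H
  Total hydrogens = 10.
Molecular formula: C7H10ClN3O9S2

C7H10ClN3O9S2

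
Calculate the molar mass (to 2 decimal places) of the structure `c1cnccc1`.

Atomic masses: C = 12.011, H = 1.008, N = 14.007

79.10

Molecular formula: C5H5N.
M = 5×12.011 + 5×1.008 + 1×14.007 = 79.10 g/mol.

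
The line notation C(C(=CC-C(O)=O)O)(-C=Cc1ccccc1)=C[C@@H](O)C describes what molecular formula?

C16H18O4

Heavy atoms from the SMILES: 16 C, 4 O.
Implicit hydrogens by atom environment:
  5 × C: 1 H each → 5
  5 × C (aromatic): 1 H each → 5
  3 × C: no H
  3 × O: 1 H each → 3
  1 × C: 3 H
  1 × C: 2 H
  1 × C (aromatic): no H
  1 × O: no H
  Total hydrogens = 18.
Molecular formula: C16H18O4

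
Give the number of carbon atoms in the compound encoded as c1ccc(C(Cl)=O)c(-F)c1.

7

The symbol for carbon appears 7 times in the SMILES. Lowercase c denotes aromatic carbon and counts toward C.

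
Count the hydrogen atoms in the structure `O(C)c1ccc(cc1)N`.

9

Hydrogens are implicit in SMILES; fill each atom to its normal valence:
  4 × C (aromatic): 1 H each → 4
  2 × C (aromatic): no H
  1 × C: 3 H
  1 × N: 2 H
  1 × O: no H
  Total hydrogens = 9.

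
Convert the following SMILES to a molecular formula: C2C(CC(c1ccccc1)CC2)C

C13H18

Heavy atoms from the SMILES: 13 C.
Implicit hydrogens by atom environment:
  5 × C (aromatic): 1 H each → 5
  4 × C: 2 H each → 8
  2 × C: 1 H each → 2
  1 × C: 3 H
  1 × C (aromatic): no H
  Total hydrogens = 18.
Molecular formula: C13H18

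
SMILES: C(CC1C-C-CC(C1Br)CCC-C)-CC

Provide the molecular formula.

Heavy atoms from the SMILES: 1 Br, 14 C.
Implicit hydrogens by atom environment:
  9 × C: 2 H each → 18
  3 × C: 1 H each → 3
  2 × C: 3 H each → 6
  1 × Br: no H
  Total hydrogens = 27.
Molecular formula: C14H27Br

C14H27Br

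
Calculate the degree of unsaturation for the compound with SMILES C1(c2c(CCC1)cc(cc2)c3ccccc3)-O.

9

Molecular formula from the SMILES: C16H16O.
DoU = (2C + 2 + N − H − X)/2 = (2·16 + 2 + 0 − 16 − 0)/2 = 18/2 = 9.
(Structurally: 3 ring(s) + 6 π bond(s) = 9.)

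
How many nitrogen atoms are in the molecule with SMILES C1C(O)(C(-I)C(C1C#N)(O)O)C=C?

1

The symbol for nitrogen appears 1 time in the SMILES.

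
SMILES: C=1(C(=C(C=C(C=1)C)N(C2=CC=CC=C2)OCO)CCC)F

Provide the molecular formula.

Heavy atoms from the SMILES: 17 C, 1 F, 1 N, 2 O.
Implicit hydrogens by atom environment:
  7 × C (aromatic): 1 H each → 7
  5 × C (aromatic): no H
  3 × C: 2 H each → 6
  2 × C: 3 H each → 6
  1 × F: no H
  1 × N: no H
  1 × O: 1 H
  1 × O: no H
  Total hydrogens = 20.
Molecular formula: C17H20FNO2

C17H20FNO2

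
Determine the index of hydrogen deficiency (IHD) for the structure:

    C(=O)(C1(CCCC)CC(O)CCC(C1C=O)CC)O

3

Molecular formula from the SMILES: C15H26O4.
DoU = (2C + 2 + N − H − X)/2 = (2·15 + 2 + 0 − 26 − 0)/2 = 6/2 = 3.
(Structurally: 1 ring(s) + 2 π bond(s) = 3.)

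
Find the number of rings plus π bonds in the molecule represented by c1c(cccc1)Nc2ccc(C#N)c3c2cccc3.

Molecular formula from the SMILES: C17H12N2.
DoU = (2C + 2 + N − H − X)/2 = (2·17 + 2 + 2 − 12 − 0)/2 = 26/2 = 13.
(Structurally: 3 ring(s) + 10 π bond(s) = 13.)

13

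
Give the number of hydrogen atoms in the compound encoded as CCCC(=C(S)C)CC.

Hydrogens are implicit in SMILES; fill each atom to its normal valence:
  3 × C: 3 H each → 9
  3 × C: 2 H each → 6
  2 × C: no H
  1 × S: 1 H
  Total hydrogens = 16.

16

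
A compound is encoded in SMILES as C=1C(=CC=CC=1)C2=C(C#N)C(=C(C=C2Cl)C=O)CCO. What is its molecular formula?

C16H12ClNO2

Heavy atoms from the SMILES: 16 C, 1 Cl, 1 N, 2 O.
Implicit hydrogens by atom environment:
  6 × C (aromatic): 1 H each → 6
  6 × C (aromatic): no H
  2 × C: 2 H each → 4
  1 × C: 1 H
  1 × C: no H
  1 × Cl: no H
  1 × N: no H
  1 × O: 1 H
  1 × O: no H
  Total hydrogens = 12.
Molecular formula: C16H12ClNO2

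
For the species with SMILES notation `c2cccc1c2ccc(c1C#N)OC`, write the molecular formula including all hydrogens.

Heavy atoms from the SMILES: 12 C, 1 N, 1 O.
Implicit hydrogens by atom environment:
  6 × C (aromatic): 1 H each → 6
  4 × C (aromatic): no H
  1 × C: 3 H
  1 × C: no H
  1 × N: no H
  1 × O: no H
  Total hydrogens = 9.
Molecular formula: C12H9NO

C12H9NO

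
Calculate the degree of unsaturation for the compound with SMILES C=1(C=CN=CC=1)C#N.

6

Molecular formula from the SMILES: C6H4N2.
DoU = (2C + 2 + N − H − X)/2 = (2·6 + 2 + 2 − 4 − 0)/2 = 12/2 = 6.
(Structurally: 1 ring(s) + 5 π bond(s) = 6.)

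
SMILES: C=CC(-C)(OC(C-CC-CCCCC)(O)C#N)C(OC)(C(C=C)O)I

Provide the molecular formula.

Heavy atoms from the SMILES: 19 C, 1 I, 1 N, 4 O.
Implicit hydrogens by atom environment:
  9 × C: 2 H each → 18
  4 × C: no H
  3 × C: 3 H each → 9
  3 × C: 1 H each → 3
  2 × O: 1 H each → 2
  2 × O: no H
  1 × I: no H
  1 × N: no H
  Total hydrogens = 32.
Molecular formula: C19H32INO4

C19H32INO4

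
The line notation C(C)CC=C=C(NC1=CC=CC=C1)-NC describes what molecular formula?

C13H18N2

Heavy atoms from the SMILES: 13 C, 2 N.
Implicit hydrogens by atom environment:
  5 × C (aromatic): 1 H each → 5
  2 × C: 3 H each → 6
  2 × C: 2 H each → 4
  2 × C: no H
  2 × N: 1 H each → 2
  1 × C: 1 H
  1 × C (aromatic): no H
  Total hydrogens = 18.
Molecular formula: C13H18N2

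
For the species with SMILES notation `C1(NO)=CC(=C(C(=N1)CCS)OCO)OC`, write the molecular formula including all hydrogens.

Heavy atoms from the SMILES: 9 C, 2 N, 4 O, 1 S.
Implicit hydrogens by atom environment:
  4 × C (aromatic): no H
  3 × C: 2 H each → 6
  2 × O: 1 H each → 2
  2 × O: no H
  1 × C: 3 H
  1 × C (aromatic): 1 H
  1 × N: 1 H
  1 × N (aromatic): no H
  1 × S: 1 H
  Total hydrogens = 14.
Molecular formula: C9H14N2O4S

C9H14N2O4S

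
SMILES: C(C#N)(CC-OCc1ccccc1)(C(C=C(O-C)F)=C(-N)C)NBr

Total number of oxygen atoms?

2

The symbol for oxygen appears 2 times in the SMILES.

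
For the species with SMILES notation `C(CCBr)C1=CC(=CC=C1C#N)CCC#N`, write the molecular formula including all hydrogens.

C13H13BrN2

Heavy atoms from the SMILES: 1 Br, 13 C, 2 N.
Implicit hydrogens by atom environment:
  5 × C: 2 H each → 10
  3 × C (aromatic): 1 H each → 3
  3 × C (aromatic): no H
  2 × C: no H
  2 × N: no H
  1 × Br: no H
  Total hydrogens = 13.
Molecular formula: C13H13BrN2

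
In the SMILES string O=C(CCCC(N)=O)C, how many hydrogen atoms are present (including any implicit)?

Hydrogens are implicit in SMILES; fill each atom to its normal valence:
  3 × C: 2 H each → 6
  2 × C: no H
  2 × O: no H
  1 × C: 3 H
  1 × N: 2 H
  Total hydrogens = 11.

11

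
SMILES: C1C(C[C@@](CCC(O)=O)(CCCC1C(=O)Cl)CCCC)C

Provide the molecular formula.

Heavy atoms from the SMILES: 17 C, 1 Cl, 3 O.
Implicit hydrogens by atom environment:
  10 × C: 2 H each → 20
  3 × C: no H
  2 × C: 3 H each → 6
  2 × C: 1 H each → 2
  2 × O: no H
  1 × Cl: no H
  1 × O: 1 H
  Total hydrogens = 29.
Molecular formula: C17H29ClO3

C17H29ClO3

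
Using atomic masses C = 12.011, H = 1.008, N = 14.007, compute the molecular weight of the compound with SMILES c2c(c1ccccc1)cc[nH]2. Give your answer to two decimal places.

Molecular formula: C10H9N.
M = 10×12.011 + 9×1.008 + 1×14.007 = 143.19 g/mol.

143.19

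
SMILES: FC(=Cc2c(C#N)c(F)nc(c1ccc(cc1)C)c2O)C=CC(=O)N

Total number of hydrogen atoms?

Hydrogens are implicit in SMILES; fill each atom to its normal valence:
  7 × C (aromatic): no H
  4 × C (aromatic): 1 H each → 4
  3 × C: 1 H each → 3
  3 × C: no H
  2 × F: no H
  1 × C: 3 H
  1 × N: 2 H
  1 × N (aromatic): no H
  1 × N: no H
  1 × O: 1 H
  1 × O: no H
  Total hydrogens = 13.

13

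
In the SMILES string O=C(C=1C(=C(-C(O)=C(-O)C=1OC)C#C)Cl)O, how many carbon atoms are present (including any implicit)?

10

The symbol for carbon appears 10 times in the SMILES. (Cl is a single chlorine, not C + l.)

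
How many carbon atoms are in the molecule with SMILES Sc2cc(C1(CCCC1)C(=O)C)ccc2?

13

The symbol for carbon appears 13 times in the SMILES. Lowercase c denotes aromatic carbon and counts toward C.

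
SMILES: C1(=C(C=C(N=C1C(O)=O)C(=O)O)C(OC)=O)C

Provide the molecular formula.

Heavy atoms from the SMILES: 10 C, 1 N, 6 O.
Implicit hydrogens by atom environment:
  4 × C (aromatic): no H
  4 × O: no H
  3 × C: no H
  2 × C: 3 H each → 6
  2 × O: 1 H each → 2
  1 × C (aromatic): 1 H
  1 × N (aromatic): no H
  Total hydrogens = 9.
Molecular formula: C10H9NO6

C10H9NO6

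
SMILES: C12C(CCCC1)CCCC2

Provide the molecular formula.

C10H18

Heavy atoms from the SMILES: 10 C.
Implicit hydrogens by atom environment:
  8 × C: 2 H each → 16
  2 × C: 1 H each → 2
  Total hydrogens = 18.
Molecular formula: C10H18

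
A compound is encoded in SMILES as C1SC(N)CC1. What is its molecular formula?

Heavy atoms from the SMILES: 4 C, 1 N, 1 S.
Implicit hydrogens by atom environment:
  3 × C: 2 H each → 6
  1 × C: 1 H
  1 × N: 2 H
  1 × S: no H
  Total hydrogens = 9.
Molecular formula: C4H9NS

C4H9NS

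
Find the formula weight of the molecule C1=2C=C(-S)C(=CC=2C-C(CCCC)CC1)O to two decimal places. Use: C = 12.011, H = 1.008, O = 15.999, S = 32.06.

Molecular formula: C14H20OS.
M = 14×12.011 + 20×1.008 + 1×15.999 + 1×32.06 = 236.37 g/mol.

236.37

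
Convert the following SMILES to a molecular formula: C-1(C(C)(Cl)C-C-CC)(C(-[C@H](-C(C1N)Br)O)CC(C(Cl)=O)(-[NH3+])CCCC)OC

C19H36BrCl2N2O3+

Heavy atoms from the SMILES: 1 Br, 19 C, 2 Cl, 2 N, 3 O.
Implicit hydrogens by atom environment:
  7 × C: 2 H each → 14
  4 × C: 3 H each → 12
  4 × C: 1 H each → 4
  4 × C: no H
  2 × Cl: no H
  2 × O: no H
  1 × Br: no H
  1 × N (charge +1): 3 H
  1 × N: 2 H
  1 × O: 1 H
  Total hydrogens = 36.
Net charge +1.
Molecular formula: C19H36BrCl2N2O3+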